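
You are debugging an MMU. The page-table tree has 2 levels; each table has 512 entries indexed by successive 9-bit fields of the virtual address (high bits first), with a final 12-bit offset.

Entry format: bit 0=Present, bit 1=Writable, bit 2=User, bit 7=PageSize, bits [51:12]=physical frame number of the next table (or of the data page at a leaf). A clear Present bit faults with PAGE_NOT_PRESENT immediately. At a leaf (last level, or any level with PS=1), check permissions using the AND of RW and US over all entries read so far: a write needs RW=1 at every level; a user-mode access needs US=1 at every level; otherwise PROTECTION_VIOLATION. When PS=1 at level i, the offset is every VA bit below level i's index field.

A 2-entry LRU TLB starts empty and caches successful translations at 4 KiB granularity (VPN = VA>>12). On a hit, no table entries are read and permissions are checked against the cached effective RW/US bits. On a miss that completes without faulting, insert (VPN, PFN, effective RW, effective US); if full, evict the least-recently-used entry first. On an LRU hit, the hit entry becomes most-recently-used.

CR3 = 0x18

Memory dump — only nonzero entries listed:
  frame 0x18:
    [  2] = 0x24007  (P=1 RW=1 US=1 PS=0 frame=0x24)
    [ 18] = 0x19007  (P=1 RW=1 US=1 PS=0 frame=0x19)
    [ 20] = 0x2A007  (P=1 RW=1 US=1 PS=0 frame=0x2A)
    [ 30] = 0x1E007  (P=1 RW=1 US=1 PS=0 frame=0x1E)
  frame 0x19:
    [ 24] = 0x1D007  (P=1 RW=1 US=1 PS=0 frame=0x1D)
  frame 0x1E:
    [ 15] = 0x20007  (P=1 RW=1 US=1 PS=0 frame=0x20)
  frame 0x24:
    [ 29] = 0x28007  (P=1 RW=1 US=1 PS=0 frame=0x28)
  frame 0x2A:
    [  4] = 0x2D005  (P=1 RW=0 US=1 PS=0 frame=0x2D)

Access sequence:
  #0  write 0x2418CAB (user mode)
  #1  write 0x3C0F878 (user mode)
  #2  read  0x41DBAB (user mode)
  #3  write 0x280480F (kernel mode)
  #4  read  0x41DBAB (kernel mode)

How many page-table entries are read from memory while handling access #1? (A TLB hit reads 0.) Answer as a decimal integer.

Walk each access:
#0 VA=0x2418CAB (w,user):
  L0 @0x18[18] → 0x19007  P=1,RW=1,US=1,PS=0
  L1 @0x19[24] → 0x1D007  P=1,RW=1,US=1,PS=0
  ⇒ phys 0x1DCAB  [2 reads]
#1 VA=0x3C0F878 (w,user):
  L0 @0x18[30] → 0x1E007  P=1,RW=1,US=1,PS=0
  L1 @0x1E[15] → 0x20007  P=1,RW=1,US=1,PS=0
  ⇒ phys 0x20878  [2 reads]
#2 VA=0x41DBAB (r,user):
  L0 @0x18[2] → 0x24007  P=1,RW=1,US=1,PS=0
  L1 @0x24[29] → 0x28007  P=1,RW=1,US=1,PS=0
  ⇒ phys 0x28BAB  [2 reads]
#3 VA=0x280480F (w,kernel):
  L0 @0x18[20] → 0x2A007  P=1,RW=1,US=1,PS=0
  L1 @0x2A[4] → 0x2D005  P=1,RW=0,US=1,PS=0
  → PROTECTION_VIOLATION  (2 entries read)
#4 VA=0x41DBAB (r,kernel):
  TLB hit vpn=0x41D → PA=0x28BAB

Entries read for #1: 2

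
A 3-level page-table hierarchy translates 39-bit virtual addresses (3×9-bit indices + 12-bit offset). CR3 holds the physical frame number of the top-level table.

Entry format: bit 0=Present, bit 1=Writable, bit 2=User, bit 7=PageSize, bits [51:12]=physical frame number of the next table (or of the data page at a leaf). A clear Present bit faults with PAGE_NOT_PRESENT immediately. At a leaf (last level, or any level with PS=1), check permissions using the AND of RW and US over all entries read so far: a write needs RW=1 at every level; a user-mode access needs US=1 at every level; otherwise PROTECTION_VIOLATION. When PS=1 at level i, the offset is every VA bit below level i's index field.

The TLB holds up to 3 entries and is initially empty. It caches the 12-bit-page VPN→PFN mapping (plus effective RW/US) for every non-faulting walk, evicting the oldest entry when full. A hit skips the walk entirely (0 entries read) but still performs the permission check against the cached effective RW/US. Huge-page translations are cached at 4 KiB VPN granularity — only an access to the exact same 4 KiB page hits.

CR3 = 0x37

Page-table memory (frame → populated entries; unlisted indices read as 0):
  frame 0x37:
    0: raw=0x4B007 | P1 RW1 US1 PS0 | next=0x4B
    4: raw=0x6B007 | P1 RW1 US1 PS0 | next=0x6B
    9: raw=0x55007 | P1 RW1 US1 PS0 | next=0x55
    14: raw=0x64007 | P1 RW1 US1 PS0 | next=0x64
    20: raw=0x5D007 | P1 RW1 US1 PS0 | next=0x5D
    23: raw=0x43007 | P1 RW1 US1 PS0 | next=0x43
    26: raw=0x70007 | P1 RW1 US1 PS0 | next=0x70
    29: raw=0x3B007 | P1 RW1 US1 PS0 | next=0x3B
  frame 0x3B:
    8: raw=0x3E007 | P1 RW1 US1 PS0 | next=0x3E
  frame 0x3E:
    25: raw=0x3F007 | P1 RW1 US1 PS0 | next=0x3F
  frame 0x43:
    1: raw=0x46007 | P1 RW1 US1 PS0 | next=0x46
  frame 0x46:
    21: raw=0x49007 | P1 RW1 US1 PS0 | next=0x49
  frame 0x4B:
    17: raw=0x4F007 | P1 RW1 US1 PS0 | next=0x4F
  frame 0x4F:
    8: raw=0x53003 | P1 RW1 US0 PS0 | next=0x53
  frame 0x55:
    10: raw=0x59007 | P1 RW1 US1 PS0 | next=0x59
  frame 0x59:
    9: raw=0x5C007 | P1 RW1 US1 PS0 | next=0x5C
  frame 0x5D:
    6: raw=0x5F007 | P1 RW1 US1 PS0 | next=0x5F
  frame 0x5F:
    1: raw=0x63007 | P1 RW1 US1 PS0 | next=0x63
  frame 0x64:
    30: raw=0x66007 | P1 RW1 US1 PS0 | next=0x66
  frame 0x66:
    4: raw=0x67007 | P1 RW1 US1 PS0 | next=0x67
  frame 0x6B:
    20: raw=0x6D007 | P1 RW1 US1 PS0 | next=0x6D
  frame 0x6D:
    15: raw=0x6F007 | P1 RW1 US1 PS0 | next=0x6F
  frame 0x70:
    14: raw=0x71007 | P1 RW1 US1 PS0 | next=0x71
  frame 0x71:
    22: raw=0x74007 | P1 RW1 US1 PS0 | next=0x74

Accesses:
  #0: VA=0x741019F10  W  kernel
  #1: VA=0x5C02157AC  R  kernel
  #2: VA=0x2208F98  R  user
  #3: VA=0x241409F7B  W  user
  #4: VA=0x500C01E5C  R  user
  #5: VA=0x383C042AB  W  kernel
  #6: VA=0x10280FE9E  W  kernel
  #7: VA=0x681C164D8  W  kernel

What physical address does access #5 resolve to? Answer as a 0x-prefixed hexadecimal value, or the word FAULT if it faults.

Trace:
#0 VA=0x741019F10 (w,kernel):
  lvl0: tbl 0x37, slot 29 ⇒ 0x3B007 (P1/RW1/US1/PS0)
  lvl1: tbl 0x3B, slot 8 ⇒ 0x3E007 (P1/RW1/US1/PS0)
  lvl2: tbl 0x3E, slot 25 ⇒ 0x3F007 (P1/RW1/US1/PS0)
  ✓ 0x3FF10  — 3 lookups
#1 VA=0x5C02157AC (r,kernel):
  lvl0: tbl 0x37, slot 23 ⇒ 0x43007 (P1/RW1/US1/PS0)
  lvl1: tbl 0x43, slot 1 ⇒ 0x46007 (P1/RW1/US1/PS0)
  lvl2: tbl 0x46, slot 21 ⇒ 0x49007 (P1/RW1/US1/PS0)
  ✓ 0x497AC  — 3 lookups
#2 VA=0x2208F98 (r,user):
  lvl0: tbl 0x37, slot 0 ⇒ 0x4B007 (P1/RW1/US1/PS0)
  lvl1: tbl 0x4B, slot 17 ⇒ 0x4F007 (P1/RW1/US1/PS0)
  lvl2: tbl 0x4F, slot 8 ⇒ 0x53003 (P1/RW1/US0/PS0)
  → PROTECTION_VIOLATION  (3 entries read)
#3 VA=0x241409F7B (w,user):
  lvl0: tbl 0x37, slot 9 ⇒ 0x55007 (P1/RW1/US1/PS0)
  lvl1: tbl 0x55, slot 10 ⇒ 0x59007 (P1/RW1/US1/PS0)
  lvl2: tbl 0x59, slot 9 ⇒ 0x5C007 (P1/RW1/US1/PS0)
  ✓ 0x5CF7B  — 3 lookups
#4 VA=0x500C01E5C (r,user):
  lvl0: tbl 0x37, slot 20 ⇒ 0x5D007 (P1/RW1/US1/PS0)
  lvl1: tbl 0x5D, slot 6 ⇒ 0x5F007 (P1/RW1/US1/PS0)
  lvl2: tbl 0x5F, slot 1 ⇒ 0x63007 (P1/RW1/US1/PS0)
  ✓ 0x63E5C  — 3 lookups
#5 VA=0x383C042AB (w,kernel):
  lvl0: tbl 0x37, slot 14 ⇒ 0x64007 (P1/RW1/US1/PS0)
  lvl1: tbl 0x64, slot 30 ⇒ 0x66007 (P1/RW1/US1/PS0)
  lvl2: tbl 0x66, slot 4 ⇒ 0x67007 (P1/RW1/US1/PS0)
  ✓ 0x672AB  — 3 lookups
#6 VA=0x10280FE9E (w,kernel):
  lvl0: tbl 0x37, slot 4 ⇒ 0x6B007 (P1/RW1/US1/PS0)
  lvl1: tbl 0x6B, slot 20 ⇒ 0x6D007 (P1/RW1/US1/PS0)
  lvl2: tbl 0x6D, slot 15 ⇒ 0x6F007 (P1/RW1/US1/PS0)
  ✓ 0x6FE9E  — 3 lookups
#7 VA=0x681C164D8 (w,kernel):
  lvl0: tbl 0x37, slot 26 ⇒ 0x70007 (P1/RW1/US1/PS0)
  lvl1: tbl 0x70, slot 14 ⇒ 0x71007 (P1/RW1/US1/PS0)
  lvl2: tbl 0x71, slot 22 ⇒ 0x74007 (P1/RW1/US1/PS0)
  ✓ 0x744D8  — 3 lookups

Access #5 PA: 0x672AB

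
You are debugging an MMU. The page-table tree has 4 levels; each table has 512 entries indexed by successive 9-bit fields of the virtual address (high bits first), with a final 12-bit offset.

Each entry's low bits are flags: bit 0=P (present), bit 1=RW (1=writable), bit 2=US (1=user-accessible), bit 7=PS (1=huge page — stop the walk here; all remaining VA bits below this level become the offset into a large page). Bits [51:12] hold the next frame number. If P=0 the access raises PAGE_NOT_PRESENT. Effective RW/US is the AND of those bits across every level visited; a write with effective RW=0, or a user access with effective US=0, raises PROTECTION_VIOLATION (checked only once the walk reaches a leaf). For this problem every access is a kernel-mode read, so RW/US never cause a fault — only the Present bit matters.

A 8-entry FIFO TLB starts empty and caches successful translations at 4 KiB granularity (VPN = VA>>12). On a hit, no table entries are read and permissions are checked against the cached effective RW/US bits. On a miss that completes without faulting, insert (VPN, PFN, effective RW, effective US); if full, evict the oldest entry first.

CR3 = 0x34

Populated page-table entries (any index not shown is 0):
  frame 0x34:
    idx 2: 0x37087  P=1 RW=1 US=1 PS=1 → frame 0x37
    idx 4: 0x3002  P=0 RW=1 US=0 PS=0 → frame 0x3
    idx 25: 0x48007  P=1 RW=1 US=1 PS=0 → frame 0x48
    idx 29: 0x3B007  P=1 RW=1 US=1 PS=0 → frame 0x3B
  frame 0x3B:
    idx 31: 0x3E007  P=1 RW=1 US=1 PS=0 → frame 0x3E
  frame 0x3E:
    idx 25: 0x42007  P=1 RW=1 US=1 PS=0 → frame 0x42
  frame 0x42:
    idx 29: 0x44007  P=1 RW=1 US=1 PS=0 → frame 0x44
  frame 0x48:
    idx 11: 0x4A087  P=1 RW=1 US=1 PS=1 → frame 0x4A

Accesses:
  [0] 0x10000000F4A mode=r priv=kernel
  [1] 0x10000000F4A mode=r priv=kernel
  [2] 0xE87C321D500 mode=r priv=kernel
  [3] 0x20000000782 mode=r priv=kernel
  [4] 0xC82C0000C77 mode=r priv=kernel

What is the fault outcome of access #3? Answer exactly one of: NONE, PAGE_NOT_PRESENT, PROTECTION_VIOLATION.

Per-access translation:
#0 VA=0x10000000F4A (r,kernel):
  [0] read 0x34 idx=2: raw=0x37087 flags P=1 W=1 U=1 S=1
  → PA=0x37F4A (huge @L0)  (1 entries read)
#1 VA=0x10000000F4A (r,kernel):
  TLB hit vpn=0x10000000 → PA=0x37F4A
#2 VA=0xE87C321D500 (r,kernel):
  [0] read 0x34 idx=29: raw=0x3B007 flags P=1 W=1 U=1 S=0
  [1] read 0x3B idx=31: raw=0x3E007 flags P=1 W=1 U=1 S=0
  [2] read 0x3E idx=25: raw=0x42007 flags P=1 W=1 U=1 S=0
  [3] read 0x42 idx=29: raw=0x44007 flags P=1 W=1 U=1 S=0
  → PA=0x44500  (4 entries read)
#3 VA=0x20000000782 (r,kernel):
  [0] read 0x34 idx=4: raw=0x3002 flags P=0 W=1 U=0 S=0
  → PAGE_NOT_PRESENT  (1 entries read)
#4 VA=0xC82C0000C77 (r,kernel):
  [0] read 0x34 idx=25: raw=0x48007 flags P=1 W=1 U=1 S=0
  [1] read 0x48 idx=11: raw=0x4A087 flags P=1 W=1 U=1 S=1
  → PA=0x4AC77 (huge @L1)  (2 entries read)

Access #3 fault: PAGE_NOT_PRESENT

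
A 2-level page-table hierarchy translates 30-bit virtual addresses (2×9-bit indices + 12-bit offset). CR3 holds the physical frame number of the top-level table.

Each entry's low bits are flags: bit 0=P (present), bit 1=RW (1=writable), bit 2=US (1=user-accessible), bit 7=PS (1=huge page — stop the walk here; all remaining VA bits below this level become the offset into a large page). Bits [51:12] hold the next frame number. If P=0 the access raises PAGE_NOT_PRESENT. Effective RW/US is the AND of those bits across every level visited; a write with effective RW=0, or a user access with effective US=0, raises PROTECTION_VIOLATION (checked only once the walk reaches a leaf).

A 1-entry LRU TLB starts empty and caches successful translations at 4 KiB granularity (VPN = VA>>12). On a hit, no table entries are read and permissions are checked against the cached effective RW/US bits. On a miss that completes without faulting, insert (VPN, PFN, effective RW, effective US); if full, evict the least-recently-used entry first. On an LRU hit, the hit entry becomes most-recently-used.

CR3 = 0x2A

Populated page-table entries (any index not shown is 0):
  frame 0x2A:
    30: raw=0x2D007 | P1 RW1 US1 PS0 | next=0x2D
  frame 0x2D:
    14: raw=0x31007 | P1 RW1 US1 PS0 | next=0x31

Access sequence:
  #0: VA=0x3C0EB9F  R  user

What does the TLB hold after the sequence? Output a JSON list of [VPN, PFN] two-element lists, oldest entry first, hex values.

Per-access translation:
#0 VA=0x3C0EB9F (r,user):
  [0] read 0x2A idx=30: raw=0x2D007 flags P=1 W=1 U=1 S=0
  [1] read 0x2D idx=14: raw=0x31007 flags P=1 W=1 U=1 S=0
  ⇒ phys 0x31B9F  [2 reads]

TLB: [["0x3C0E", "0x31"]]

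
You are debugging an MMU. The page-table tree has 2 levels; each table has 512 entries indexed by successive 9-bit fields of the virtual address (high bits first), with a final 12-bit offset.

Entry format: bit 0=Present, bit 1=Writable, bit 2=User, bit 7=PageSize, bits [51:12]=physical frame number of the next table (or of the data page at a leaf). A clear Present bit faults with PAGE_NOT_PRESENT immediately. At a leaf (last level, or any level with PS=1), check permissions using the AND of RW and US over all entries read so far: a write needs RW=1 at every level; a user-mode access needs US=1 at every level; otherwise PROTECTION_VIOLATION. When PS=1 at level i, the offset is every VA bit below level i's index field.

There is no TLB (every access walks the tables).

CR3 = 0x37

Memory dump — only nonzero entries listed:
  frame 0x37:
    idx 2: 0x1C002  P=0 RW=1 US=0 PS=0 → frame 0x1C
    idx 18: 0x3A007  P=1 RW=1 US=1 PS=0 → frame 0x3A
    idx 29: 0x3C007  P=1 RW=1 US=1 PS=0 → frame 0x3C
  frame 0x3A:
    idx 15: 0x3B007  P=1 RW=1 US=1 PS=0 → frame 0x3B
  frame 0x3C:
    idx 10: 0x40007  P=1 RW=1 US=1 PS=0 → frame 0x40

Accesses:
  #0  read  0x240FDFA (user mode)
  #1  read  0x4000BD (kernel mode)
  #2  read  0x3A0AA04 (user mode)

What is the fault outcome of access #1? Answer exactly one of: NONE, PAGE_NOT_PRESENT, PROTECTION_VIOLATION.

Walk each access:
#0 VA=0x240FDFA (r,user):
  L0: frame=0x37 idx=18 entry=0x3A007 [P=1 RW=1 US=1 PS=0]
  L1: frame=0x3A idx=15 entry=0x3B007 [P=1 RW=1 US=1 PS=0]
  ⇒ phys 0x3BDFA  [2 reads]
#1 VA=0x4000BD (r,kernel):
  L0: frame=0x37 idx=2 entry=0x1C002 [P=0 RW=1 US=0 PS=0]
  ⇒ fault: PAGE_NOT_PRESENT  — 1 lookups
#2 VA=0x3A0AA04 (r,user):
  L0: frame=0x37 idx=29 entry=0x3C007 [P=1 RW=1 US=1 PS=0]
  L1: frame=0x3C idx=10 entry=0x40007 [P=1 RW=1 US=1 PS=0]
  ⇒ phys 0x40A04  [2 reads]

Access #1 fault: PAGE_NOT_PRESENT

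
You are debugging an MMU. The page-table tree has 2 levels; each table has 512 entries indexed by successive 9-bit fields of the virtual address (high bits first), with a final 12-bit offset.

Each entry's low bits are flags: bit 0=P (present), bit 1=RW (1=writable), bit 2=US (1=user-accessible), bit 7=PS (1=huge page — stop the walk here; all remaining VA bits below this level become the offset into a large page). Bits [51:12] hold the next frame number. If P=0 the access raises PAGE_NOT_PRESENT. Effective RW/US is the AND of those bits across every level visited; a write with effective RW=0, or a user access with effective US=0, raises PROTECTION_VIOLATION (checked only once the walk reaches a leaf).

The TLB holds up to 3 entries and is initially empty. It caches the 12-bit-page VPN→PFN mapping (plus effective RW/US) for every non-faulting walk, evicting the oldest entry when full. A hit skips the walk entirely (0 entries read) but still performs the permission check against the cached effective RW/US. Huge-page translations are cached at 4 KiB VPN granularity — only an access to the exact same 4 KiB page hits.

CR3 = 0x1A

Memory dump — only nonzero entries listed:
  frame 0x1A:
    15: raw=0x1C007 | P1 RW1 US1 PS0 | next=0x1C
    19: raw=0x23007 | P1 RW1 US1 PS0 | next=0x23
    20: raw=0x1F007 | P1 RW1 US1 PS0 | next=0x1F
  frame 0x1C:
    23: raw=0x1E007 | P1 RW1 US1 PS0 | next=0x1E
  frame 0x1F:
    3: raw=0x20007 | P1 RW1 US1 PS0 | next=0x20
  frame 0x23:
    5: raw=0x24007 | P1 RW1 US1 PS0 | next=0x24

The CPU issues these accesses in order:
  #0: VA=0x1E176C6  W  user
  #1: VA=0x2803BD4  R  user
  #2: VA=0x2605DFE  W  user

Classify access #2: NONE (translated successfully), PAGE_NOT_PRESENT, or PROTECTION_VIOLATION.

Walk each access:
#0 VA=0x1E176C6 (w,user):
  L0 @0x1A[15] → 0x1C007  P=1,RW=1,US=1,PS=0
  L1 @0x1C[23] → 0x1E007  P=1,RW=1,US=1,PS=0
  ✓ 0x1E6C6  — 2 lookups
#1 VA=0x2803BD4 (r,user):
  L0 @0x1A[20] → 0x1F007  P=1,RW=1,US=1,PS=0
  L1 @0x1F[3] → 0x20007  P=1,RW=1,US=1,PS=0
  ✓ 0x20BD4  — 2 lookups
#2 VA=0x2605DFE (w,user):
  L0 @0x1A[19] → 0x23007  P=1,RW=1,US=1,PS=0
  L1 @0x23[5] → 0x24007  P=1,RW=1,US=1,PS=0
  ✓ 0x24DFE  — 2 lookups

Access #2 fault: NONE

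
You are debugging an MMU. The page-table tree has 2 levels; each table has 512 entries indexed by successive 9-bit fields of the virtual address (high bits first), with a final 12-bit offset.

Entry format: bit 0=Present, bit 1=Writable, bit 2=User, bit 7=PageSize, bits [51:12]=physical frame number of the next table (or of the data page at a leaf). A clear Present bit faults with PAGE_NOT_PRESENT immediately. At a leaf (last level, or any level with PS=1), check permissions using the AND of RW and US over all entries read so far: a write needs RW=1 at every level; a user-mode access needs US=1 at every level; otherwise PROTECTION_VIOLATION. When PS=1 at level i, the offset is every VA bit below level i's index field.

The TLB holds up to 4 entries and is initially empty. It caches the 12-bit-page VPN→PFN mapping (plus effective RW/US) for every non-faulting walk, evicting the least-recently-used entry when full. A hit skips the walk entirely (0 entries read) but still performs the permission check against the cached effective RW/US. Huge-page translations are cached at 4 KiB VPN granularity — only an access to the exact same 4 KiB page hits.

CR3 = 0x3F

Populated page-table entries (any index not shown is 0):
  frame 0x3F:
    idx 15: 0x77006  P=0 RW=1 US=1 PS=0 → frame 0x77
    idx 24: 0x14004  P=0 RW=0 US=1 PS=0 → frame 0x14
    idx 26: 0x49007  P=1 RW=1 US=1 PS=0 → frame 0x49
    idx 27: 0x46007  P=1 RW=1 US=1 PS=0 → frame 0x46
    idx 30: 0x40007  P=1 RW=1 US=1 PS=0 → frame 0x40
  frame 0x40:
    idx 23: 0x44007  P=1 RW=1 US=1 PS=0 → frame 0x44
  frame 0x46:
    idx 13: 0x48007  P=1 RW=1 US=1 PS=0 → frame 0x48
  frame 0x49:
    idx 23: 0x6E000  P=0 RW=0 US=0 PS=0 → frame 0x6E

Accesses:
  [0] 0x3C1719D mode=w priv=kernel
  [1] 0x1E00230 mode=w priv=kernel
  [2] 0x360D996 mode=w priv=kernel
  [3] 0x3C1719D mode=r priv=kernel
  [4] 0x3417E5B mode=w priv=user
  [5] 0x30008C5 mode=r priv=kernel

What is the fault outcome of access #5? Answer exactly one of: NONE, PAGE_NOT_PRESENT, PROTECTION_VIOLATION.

Trace:
#0 VA=0x3C1719D (w,kernel):
  L0 @0x3F[30] → 0x40007  P=1,RW=1,US=1,PS=0
  L1 @0x40[23] → 0x44007  P=1,RW=1,US=1,PS=0
  ⇒ phys 0x4419D  [2 reads]
#1 VA=0x1E00230 (w,kernel):
  L0 @0x3F[15] → 0x77006  P=0,RW=1,US=1,PS=0
  ⇒ fault: PAGE_NOT_PRESENT  — 1 lookups
#2 VA=0x360D996 (w,kernel):
  L0 @0x3F[27] → 0x46007  P=1,RW=1,US=1,PS=0
  L1 @0x46[13] → 0x48007  P=1,RW=1,US=1,PS=0
  ⇒ phys 0x48996  [2 reads]
#3 VA=0x3C1719D (r,kernel):
  TLB hit vpn=0x3C17 → PA=0x4419D
#4 VA=0x3417E5B (w,user):
  L0 @0x3F[26] → 0x49007  P=1,RW=1,US=1,PS=0
  L1 @0x49[23] → 0x6E000  P=0,RW=0,US=0,PS=0
  ⇒ fault: PAGE_NOT_PRESENT  — 2 lookups
#5 VA=0x30008C5 (r,kernel):
  L0 @0x3F[24] → 0x14004  P=0,RW=0,US=1,PS=0
  ⇒ fault: PAGE_NOT_PRESENT  — 1 lookups

Access #5 fault: PAGE_NOT_PRESENT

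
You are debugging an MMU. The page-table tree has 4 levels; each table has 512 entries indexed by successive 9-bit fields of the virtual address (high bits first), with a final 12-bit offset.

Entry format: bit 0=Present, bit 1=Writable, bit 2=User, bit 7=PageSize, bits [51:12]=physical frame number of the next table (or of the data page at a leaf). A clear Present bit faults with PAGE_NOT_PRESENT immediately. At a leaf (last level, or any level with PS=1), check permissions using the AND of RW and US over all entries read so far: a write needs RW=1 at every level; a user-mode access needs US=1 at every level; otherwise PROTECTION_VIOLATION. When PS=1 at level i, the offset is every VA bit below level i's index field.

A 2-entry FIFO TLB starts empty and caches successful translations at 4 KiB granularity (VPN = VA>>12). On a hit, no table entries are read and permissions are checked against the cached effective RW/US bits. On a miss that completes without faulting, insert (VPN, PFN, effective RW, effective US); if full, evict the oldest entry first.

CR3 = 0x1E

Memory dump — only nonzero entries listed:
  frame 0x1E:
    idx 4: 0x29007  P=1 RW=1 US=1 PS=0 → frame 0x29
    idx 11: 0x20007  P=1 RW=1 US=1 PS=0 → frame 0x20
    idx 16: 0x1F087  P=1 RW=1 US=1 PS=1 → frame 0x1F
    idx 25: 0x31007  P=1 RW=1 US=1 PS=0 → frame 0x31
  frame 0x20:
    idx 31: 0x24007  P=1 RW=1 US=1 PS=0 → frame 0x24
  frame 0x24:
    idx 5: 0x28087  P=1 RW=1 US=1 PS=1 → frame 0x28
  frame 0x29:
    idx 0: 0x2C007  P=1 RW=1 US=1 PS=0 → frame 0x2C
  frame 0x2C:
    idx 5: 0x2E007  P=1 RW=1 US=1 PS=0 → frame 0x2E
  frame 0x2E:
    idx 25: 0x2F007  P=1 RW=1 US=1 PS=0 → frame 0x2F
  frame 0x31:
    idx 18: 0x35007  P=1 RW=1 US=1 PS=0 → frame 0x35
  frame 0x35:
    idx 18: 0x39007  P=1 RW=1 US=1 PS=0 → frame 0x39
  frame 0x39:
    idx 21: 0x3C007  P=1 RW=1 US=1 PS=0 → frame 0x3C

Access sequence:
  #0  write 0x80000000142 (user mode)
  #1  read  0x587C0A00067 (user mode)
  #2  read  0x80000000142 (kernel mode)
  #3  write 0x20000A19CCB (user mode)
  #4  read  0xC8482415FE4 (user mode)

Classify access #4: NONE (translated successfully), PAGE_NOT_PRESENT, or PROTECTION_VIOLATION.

Per-access translation:
#0 VA=0x80000000142 (w,user):
  [0] read 0x1E idx=16: raw=0x1F087 flags P=1 W=1 U=1 S=1
  ✓ 0x1F142 (huge @L0)  — 1 lookups
#1 VA=0x587C0A00067 (r,user):
  [0] read 0x1E idx=11: raw=0x20007 flags P=1 W=1 U=1 S=0
  [1] read 0x20 idx=31: raw=0x24007 flags P=1 W=1 U=1 S=0
  [2] read 0x24 idx=5: raw=0x28087 flags P=1 W=1 U=1 S=1
  ✓ 0x28067 (huge @L2)  — 3 lookups
#2 VA=0x80000000142 (r,kernel):
  TLB hit vpn=0x80000000 → PA=0x1F142
#3 VA=0x20000A19CCB (w,user):
  [0] read 0x1E idx=4: raw=0x29007 flags P=1 W=1 U=1 S=0
  [1] read 0x29 idx=0: raw=0x2C007 flags P=1 W=1 U=1 S=0
  [2] read 0x2C idx=5: raw=0x2E007 flags P=1 W=1 U=1 S=0
  [3] read 0x2E idx=25: raw=0x2F007 flags P=1 W=1 U=1 S=0
  ✓ 0x2FCCB  — 4 lookups
#4 VA=0xC8482415FE4 (r,user):
  [0] read 0x1E idx=25: raw=0x31007 flags P=1 W=1 U=1 S=0
  [1] read 0x31 idx=18: raw=0x35007 flags P=1 W=1 U=1 S=0
  [2] read 0x35 idx=18: raw=0x39007 flags P=1 W=1 U=1 S=0
  [3] read 0x39 idx=21: raw=0x3C007 flags P=1 W=1 U=1 S=0
  ✓ 0x3CFE4  — 4 lookups

Access #4 fault: NONE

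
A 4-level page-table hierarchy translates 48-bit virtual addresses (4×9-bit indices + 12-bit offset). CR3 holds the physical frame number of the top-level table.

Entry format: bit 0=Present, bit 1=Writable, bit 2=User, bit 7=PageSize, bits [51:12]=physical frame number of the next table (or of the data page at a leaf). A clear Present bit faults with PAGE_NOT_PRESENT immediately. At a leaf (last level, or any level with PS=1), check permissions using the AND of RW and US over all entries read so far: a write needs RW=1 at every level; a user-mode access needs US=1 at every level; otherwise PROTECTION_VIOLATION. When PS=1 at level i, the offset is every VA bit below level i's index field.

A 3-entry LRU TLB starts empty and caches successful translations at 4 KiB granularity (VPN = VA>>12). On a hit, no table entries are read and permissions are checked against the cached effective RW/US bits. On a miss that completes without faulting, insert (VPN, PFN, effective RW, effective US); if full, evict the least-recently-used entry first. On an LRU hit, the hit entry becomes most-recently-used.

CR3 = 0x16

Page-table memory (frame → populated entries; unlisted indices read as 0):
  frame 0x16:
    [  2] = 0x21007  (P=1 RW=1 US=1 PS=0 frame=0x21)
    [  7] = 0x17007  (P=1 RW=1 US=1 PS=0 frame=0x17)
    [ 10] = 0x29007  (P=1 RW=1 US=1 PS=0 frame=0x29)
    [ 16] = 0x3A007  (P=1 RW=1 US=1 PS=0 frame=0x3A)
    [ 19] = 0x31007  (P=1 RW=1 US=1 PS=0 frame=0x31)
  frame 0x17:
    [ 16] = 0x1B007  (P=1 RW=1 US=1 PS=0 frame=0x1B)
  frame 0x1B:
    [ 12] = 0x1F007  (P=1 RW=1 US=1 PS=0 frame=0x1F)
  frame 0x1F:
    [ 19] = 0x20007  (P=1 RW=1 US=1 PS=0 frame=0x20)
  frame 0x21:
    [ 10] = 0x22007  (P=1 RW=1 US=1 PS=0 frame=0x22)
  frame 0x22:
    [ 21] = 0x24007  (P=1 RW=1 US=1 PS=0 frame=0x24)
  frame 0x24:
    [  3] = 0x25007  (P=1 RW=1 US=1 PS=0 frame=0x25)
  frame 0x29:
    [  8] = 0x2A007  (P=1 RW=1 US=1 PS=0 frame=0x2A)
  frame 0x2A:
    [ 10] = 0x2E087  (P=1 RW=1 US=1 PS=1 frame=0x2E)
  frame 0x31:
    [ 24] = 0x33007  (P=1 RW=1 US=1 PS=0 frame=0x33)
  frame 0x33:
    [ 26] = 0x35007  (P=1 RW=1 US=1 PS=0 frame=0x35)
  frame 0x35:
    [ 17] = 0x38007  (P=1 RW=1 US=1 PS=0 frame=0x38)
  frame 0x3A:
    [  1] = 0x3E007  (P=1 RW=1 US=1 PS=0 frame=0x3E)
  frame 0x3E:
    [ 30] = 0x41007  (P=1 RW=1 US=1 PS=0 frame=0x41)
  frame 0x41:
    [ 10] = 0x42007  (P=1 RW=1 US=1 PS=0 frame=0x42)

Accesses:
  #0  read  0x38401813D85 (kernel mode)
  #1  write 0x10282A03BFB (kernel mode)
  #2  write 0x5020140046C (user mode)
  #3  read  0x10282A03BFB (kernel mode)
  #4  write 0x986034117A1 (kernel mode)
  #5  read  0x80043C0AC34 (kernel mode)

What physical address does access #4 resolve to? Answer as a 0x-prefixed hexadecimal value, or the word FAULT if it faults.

Walk each access:
#0 VA=0x38401813D85 (r,kernel):
  L0: frame=0x16 idx=7 entry=0x17007 [P=1 RW=1 US=1 PS=0]
  L1: frame=0x17 idx=16 entry=0x1B007 [P=1 RW=1 US=1 PS=0]
  L2: frame=0x1B idx=12 entry=0x1F007 [P=1 RW=1 US=1 PS=0]
  L3: frame=0x1F idx=19 entry=0x20007 [P=1 RW=1 US=1 PS=0]
  ⇒ phys 0x20D85  [4 reads]
#1 VA=0x10282A03BFB (w,kernel):
  L0: frame=0x16 idx=2 entry=0x21007 [P=1 RW=1 US=1 PS=0]
  L1: frame=0x21 idx=10 entry=0x22007 [P=1 RW=1 US=1 PS=0]
  L2: frame=0x22 idx=21 entry=0x24007 [P=1 RW=1 US=1 PS=0]
  L3: frame=0x24 idx=3 entry=0x25007 [P=1 RW=1 US=1 PS=0]
  ⇒ phys 0x25BFB  [4 reads]
#2 VA=0x5020140046C (w,user):
  L0: frame=0x16 idx=10 entry=0x29007 [P=1 RW=1 US=1 PS=0]
  L1: frame=0x29 idx=8 entry=0x2A007 [P=1 RW=1 US=1 PS=0]
  L2: frame=0x2A idx=10 entry=0x2E087 [P=1 RW=1 US=1 PS=1]
  ⇒ phys 0x2E46C (huge @L2)  [3 reads]
#3 VA=0x10282A03BFB (r,kernel):
  TLB hit vpn=0x10282A03 → PA=0x25BFB
#4 VA=0x986034117A1 (w,kernel):
  L0: frame=0x16 idx=19 entry=0x31007 [P=1 RW=1 US=1 PS=0]
  L1: frame=0x31 idx=24 entry=0x33007 [P=1 RW=1 US=1 PS=0]
  L2: frame=0x33 idx=26 entry=0x35007 [P=1 RW=1 US=1 PS=0]
  L3: frame=0x35 idx=17 entry=0x38007 [P=1 RW=1 US=1 PS=0]
  ⇒ phys 0x387A1  [4 reads]
#5 VA=0x80043C0AC34 (r,kernel):
  L0: frame=0x16 idx=16 entry=0x3A007 [P=1 RW=1 US=1 PS=0]
  L1: frame=0x3A idx=1 entry=0x3E007 [P=1 RW=1 US=1 PS=0]
  L2: frame=0x3E idx=30 entry=0x41007 [P=1 RW=1 US=1 PS=0]
  L3: frame=0x41 idx=10 entry=0x42007 [P=1 RW=1 US=1 PS=0]
  ⇒ phys 0x42C34  [4 reads]

Access #4 PA: 0x387A1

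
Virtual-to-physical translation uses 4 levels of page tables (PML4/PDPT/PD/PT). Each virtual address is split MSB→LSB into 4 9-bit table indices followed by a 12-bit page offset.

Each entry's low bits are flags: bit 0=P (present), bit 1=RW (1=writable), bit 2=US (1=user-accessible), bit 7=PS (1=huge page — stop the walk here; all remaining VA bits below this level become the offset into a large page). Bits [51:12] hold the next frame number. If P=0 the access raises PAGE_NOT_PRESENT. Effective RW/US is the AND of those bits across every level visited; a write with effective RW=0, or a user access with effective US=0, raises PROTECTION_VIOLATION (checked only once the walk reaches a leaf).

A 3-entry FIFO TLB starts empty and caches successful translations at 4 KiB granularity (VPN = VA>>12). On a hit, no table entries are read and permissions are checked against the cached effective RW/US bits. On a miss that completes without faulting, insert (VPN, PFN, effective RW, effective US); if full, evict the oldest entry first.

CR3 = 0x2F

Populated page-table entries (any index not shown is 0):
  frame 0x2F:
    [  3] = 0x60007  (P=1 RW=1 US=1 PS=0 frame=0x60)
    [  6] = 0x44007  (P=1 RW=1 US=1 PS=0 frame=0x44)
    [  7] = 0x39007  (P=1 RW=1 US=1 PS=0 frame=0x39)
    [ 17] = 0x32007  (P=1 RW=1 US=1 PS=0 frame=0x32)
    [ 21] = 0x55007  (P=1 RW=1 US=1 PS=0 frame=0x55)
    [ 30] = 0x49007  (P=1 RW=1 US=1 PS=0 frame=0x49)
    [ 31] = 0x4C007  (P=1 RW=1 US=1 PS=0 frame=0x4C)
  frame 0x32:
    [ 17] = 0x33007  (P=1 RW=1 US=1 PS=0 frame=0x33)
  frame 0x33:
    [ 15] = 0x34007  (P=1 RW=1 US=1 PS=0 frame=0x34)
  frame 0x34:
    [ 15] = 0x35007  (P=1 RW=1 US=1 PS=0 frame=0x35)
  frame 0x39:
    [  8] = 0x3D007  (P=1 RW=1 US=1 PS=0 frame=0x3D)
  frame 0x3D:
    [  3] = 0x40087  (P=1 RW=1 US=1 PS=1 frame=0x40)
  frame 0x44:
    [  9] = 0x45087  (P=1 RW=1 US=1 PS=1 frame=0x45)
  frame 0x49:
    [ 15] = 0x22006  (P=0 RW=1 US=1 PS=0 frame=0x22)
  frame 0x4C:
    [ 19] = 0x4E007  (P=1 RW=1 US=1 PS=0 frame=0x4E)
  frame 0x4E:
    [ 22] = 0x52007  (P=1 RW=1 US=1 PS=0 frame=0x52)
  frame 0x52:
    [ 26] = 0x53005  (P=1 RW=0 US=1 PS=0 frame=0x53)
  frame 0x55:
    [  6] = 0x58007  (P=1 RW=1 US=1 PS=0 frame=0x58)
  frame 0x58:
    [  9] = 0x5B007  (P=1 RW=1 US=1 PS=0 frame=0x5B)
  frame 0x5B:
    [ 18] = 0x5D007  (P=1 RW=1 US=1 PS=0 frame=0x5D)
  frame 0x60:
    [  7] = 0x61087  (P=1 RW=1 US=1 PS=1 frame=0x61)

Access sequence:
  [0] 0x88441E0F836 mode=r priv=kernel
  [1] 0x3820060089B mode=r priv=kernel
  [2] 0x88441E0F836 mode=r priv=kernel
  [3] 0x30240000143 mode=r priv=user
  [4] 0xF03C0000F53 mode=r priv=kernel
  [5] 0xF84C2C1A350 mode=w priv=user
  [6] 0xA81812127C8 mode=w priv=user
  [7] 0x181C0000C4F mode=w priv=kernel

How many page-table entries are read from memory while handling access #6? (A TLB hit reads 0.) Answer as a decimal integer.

Per-access translation:
#0 VA=0x88441E0F836 (r,kernel):
  L0 @0x2F[17] → 0x32007  P=1,RW=1,US=1,PS=0
  L1 @0x32[17] → 0x33007  P=1,RW=1,US=1,PS=0
  L2 @0x33[15] → 0x34007  P=1,RW=1,US=1,PS=0
  L3 @0x34[15] → 0x35007  P=1,RW=1,US=1,PS=0
  ⇒ phys 0x35836  [4 reads]
#1 VA=0x3820060089B (r,kernel):
  L0 @0x2F[7] → 0x39007  P=1,RW=1,US=1,PS=0
  L1 @0x39[8] → 0x3D007  P=1,RW=1,US=1,PS=0
  L2 @0x3D[3] → 0x40087  P=1,RW=1,US=1,PS=1
  ⇒ phys 0x4089B (huge @L2)  [3 reads]
#2 VA=0x88441E0F836 (r,kernel):
  TLB hit vpn=0x88441E0F → PA=0x35836
#3 VA=0x30240000143 (r,user):
  L0 @0x2F[6] → 0x44007  P=1,RW=1,US=1,PS=0
  L1 @0x44[9] → 0x45087  P=1,RW=1,US=1,PS=1
  ⇒ phys 0x45143 (huge @L1)  [2 reads]
#4 VA=0xF03C0000F53 (r,kernel):
  L0 @0x2F[30] → 0x49007  P=1,RW=1,US=1,PS=0
  L1 @0x49[15] → 0x22006  P=0,RW=1,US=1,PS=0
  ⇒ fault: PAGE_NOT_PRESENT  — 2 lookups
#5 VA=0xF84C2C1A350 (w,user):
  L0 @0x2F[31] → 0x4C007  P=1,RW=1,US=1,PS=0
  L1 @0x4C[19] → 0x4E007  P=1,RW=1,US=1,PS=0
  L2 @0x4E[22] → 0x52007  P=1,RW=1,US=1,PS=0
  L3 @0x52[26] → 0x53005  P=1,RW=0,US=1,PS=0
  ⇒ fault: PROTECTION_VIOLATION  — 4 lookups
#6 VA=0xA81812127C8 (w,user):
  L0 @0x2F[21] → 0x55007  P=1,RW=1,US=1,PS=0
  L1 @0x55[6] → 0x58007  P=1,RW=1,US=1,PS=0
  L2 @0x58[9] → 0x5B007  P=1,RW=1,US=1,PS=0
  L3 @0x5B[18] → 0x5D007  P=1,RW=1,US=1,PS=0
  ⇒ phys 0x5D7C8  [4 reads]
#7 VA=0x181C0000C4F (w,kernel):
  L0 @0x2F[3] → 0x60007  P=1,RW=1,US=1,PS=0
  L1 @0x60[7] → 0x61087  P=1,RW=1,US=1,PS=1
  ⇒ phys 0x61C4F (huge @L1)  [2 reads]

Entries read for #6: 4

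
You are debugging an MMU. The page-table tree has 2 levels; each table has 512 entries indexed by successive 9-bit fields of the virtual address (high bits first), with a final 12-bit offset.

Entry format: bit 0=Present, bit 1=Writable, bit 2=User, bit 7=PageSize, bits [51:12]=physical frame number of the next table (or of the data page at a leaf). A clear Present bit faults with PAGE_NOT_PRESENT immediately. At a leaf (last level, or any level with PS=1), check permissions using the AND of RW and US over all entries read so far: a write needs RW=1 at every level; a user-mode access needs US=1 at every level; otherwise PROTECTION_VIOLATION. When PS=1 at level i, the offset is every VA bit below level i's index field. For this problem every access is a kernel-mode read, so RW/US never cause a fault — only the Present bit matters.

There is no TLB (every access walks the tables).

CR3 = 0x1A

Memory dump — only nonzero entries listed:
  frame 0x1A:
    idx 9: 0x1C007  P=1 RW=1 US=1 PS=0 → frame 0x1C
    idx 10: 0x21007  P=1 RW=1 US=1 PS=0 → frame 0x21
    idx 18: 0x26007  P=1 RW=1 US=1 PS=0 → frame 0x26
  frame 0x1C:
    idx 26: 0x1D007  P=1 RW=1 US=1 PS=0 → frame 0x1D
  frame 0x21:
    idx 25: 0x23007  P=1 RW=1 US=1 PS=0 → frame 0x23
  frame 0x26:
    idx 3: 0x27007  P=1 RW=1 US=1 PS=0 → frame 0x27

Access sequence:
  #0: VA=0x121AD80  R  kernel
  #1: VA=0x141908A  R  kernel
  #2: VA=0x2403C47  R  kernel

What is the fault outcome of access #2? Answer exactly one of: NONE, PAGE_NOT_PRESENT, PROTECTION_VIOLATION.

Walk each access:
#0 VA=0x121AD80 (r,kernel):
  L0: frame=0x1A idx=9 entry=0x1C007 [P=1 RW=1 US=1 PS=0]
  L1: frame=0x1C idx=26 entry=0x1D007 [P=1 RW=1 US=1 PS=0]
  ✓ 0x1DD80  — 2 lookups
#1 VA=0x141908A (r,kernel):
  L0: frame=0x1A idx=10 entry=0x21007 [P=1 RW=1 US=1 PS=0]
  L1: frame=0x21 idx=25 entry=0x23007 [P=1 RW=1 US=1 PS=0]
  ✓ 0x2308A  — 2 lookups
#2 VA=0x2403C47 (r,kernel):
  L0: frame=0x1A idx=18 entry=0x26007 [P=1 RW=1 US=1 PS=0]
  L1: frame=0x26 idx=3 entry=0x27007 [P=1 RW=1 US=1 PS=0]
  ✓ 0x27C47  — 2 lookups

Access #2 fault: NONE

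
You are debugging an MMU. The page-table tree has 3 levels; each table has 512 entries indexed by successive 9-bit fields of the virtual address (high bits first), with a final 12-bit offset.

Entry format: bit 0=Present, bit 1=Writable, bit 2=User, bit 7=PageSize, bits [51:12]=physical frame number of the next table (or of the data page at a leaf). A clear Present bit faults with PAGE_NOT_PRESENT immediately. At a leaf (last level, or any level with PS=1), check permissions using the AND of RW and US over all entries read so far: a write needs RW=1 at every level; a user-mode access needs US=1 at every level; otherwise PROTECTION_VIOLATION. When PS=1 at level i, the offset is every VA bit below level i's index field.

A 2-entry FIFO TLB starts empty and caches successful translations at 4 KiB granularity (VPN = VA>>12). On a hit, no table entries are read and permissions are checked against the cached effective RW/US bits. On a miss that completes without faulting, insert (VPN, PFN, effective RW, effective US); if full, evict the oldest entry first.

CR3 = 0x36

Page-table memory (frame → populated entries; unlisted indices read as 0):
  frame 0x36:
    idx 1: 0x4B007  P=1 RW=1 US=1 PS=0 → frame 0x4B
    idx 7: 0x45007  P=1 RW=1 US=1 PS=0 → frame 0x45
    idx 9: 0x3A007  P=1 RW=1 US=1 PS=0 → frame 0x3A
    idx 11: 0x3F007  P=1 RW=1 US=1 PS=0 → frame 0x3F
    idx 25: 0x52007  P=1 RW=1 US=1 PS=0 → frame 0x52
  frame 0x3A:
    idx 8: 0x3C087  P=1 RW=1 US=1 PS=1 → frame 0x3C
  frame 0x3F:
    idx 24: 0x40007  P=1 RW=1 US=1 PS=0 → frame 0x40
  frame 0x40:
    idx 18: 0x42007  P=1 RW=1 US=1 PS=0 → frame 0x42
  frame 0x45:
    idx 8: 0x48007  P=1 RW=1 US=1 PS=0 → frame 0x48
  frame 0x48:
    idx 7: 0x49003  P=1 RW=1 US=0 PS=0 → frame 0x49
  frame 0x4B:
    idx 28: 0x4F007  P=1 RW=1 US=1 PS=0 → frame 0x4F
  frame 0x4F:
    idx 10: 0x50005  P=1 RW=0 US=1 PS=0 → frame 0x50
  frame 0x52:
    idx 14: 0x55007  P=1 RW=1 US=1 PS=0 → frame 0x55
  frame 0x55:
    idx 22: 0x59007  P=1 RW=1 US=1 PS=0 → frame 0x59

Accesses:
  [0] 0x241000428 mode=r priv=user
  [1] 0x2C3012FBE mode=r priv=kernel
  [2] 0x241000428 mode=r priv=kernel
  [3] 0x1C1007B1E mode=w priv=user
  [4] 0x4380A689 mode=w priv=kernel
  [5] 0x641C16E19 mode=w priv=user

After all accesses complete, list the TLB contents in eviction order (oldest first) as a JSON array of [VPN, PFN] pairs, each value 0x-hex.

Walk each access:
#0 VA=0x241000428 (r,user):
  [0] read 0x36 idx=9: raw=0x3A007 flags P=1 W=1 U=1 S=0
  [1] read 0x3A idx=8: raw=0x3C087 flags P=1 W=1 U=1 S=1
  ✓ 0x3C428 (huge @L1)  — 2 lookups
#1 VA=0x2C3012FBE (r,kernel):
  [0] read 0x36 idx=11: raw=0x3F007 flags P=1 W=1 U=1 S=0
  [1] read 0x3F idx=24: raw=0x40007 flags P=1 W=1 U=1 S=0
  [2] read 0x40 idx=18: raw=0x42007 flags P=1 W=1 U=1 S=0
  ✓ 0x42FBE  — 3 lookups
#2 VA=0x241000428 (r,kernel):
  TLB hit vpn=0x241000 → PA=0x3C428
#3 VA=0x1C1007B1E (w,user):
  [0] read 0x36 idx=7: raw=0x45007 flags P=1 W=1 U=1 S=0
  [1] read 0x45 idx=8: raw=0x48007 flags P=1 W=1 U=1 S=0
  [2] read 0x48 idx=7: raw=0x49003 flags P=1 W=1 U=0 S=0
  → PROTECTION_VIOLATION  (3 entries read)
#4 VA=0x4380A689 (w,kernel):
  [0] read 0x36 idx=1: raw=0x4B007 flags P=1 W=1 U=1 S=0
  [1] read 0x4B idx=28: raw=0x4F007 flags P=1 W=1 U=1 S=0
  [2] read 0x4F idx=10: raw=0x50005 flags P=1 W=0 U=1 S=0
  → PROTECTION_VIOLATION  (3 entries read)
#5 VA=0x641C16E19 (w,user):
  [0] read 0x36 idx=25: raw=0x52007 flags P=1 W=1 U=1 S=0
  [1] read 0x52 idx=14: raw=0x55007 flags P=1 W=1 U=1 S=0
  [2] read 0x55 idx=22: raw=0x59007 flags P=1 W=1 U=1 S=0
  ✓ 0x59E19  — 3 lookups

TLB: [["0x2C3012", "0x42"], ["0x641C16", "0x59"]]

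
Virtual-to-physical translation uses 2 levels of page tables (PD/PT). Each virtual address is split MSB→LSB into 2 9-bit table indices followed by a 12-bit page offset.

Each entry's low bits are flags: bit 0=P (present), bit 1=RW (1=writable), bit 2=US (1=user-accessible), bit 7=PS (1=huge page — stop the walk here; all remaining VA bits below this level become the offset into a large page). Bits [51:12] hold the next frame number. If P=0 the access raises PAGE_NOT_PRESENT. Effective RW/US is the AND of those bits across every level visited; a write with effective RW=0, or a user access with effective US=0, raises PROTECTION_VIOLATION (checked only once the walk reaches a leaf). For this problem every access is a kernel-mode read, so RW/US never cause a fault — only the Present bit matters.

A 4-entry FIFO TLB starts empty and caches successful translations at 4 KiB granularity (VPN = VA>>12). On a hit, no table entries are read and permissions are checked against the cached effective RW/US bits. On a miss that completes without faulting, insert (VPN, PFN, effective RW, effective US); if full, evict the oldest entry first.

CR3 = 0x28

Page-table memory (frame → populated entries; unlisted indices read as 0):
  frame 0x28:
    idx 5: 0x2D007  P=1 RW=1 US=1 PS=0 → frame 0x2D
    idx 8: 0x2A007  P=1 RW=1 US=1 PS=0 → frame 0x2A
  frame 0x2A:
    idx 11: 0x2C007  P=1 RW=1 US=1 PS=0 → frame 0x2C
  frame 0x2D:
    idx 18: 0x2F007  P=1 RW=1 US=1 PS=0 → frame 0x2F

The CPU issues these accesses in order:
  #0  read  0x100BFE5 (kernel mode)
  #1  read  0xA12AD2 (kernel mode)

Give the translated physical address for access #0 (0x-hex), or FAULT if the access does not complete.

Trace:
#0 VA=0x100BFE5 (r,kernel):
  [0] read 0x28 idx=8: raw=0x2A007 flags P=1 W=1 U=1 S=0
  [1] read 0x2A idx=11: raw=0x2C007 flags P=1 W=1 U=1 S=0
  ⇒ phys 0x2CFE5  [2 reads]
#1 VA=0xA12AD2 (r,kernel):
  [0] read 0x28 idx=5: raw=0x2D007 flags P=1 W=1 U=1 S=0
  [1] read 0x2D idx=18: raw=0x2F007 flags P=1 W=1 U=1 S=0
  ⇒ phys 0x2FAD2  [2 reads]

Access #0 PA: 0x2CFE5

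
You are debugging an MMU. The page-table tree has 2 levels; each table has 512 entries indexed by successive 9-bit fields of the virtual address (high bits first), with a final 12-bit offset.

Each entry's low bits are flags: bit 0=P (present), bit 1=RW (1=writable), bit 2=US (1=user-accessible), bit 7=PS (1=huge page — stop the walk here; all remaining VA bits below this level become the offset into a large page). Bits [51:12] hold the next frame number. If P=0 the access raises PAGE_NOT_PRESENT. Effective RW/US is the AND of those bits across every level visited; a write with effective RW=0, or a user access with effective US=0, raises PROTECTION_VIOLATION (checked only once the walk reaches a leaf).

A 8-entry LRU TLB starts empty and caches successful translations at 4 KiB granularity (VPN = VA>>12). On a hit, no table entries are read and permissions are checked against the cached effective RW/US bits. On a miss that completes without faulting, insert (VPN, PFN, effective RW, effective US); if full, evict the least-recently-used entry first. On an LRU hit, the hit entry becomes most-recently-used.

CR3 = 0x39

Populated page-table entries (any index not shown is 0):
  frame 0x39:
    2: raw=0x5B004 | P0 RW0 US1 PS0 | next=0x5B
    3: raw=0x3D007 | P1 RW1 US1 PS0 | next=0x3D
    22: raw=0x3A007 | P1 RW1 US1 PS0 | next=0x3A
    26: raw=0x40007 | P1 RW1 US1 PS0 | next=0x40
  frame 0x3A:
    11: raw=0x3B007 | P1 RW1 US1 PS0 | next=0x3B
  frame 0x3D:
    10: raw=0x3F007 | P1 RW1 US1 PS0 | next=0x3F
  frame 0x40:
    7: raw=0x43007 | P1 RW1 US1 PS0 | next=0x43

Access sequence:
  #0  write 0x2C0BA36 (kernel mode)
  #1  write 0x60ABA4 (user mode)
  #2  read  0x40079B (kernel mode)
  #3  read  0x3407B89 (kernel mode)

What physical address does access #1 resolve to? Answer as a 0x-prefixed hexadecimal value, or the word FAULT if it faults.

Walk each access:
#0 VA=0x2C0BA36 (w,kernel):
  L0 @0x39[22] → 0x3A007  P=1,RW=1,US=1,PS=0
  L1 @0x3A[11] → 0x3B007  P=1,RW=1,US=1,PS=0
  ⇒ phys 0x3BA36  [2 reads]
#1 VA=0x60ABA4 (w,user):
  L0 @0x39[3] → 0x3D007  P=1,RW=1,US=1,PS=0
  L1 @0x3D[10] → 0x3F007  P=1,RW=1,US=1,PS=0
  ⇒ phys 0x3FBA4  [2 reads]
#2 VA=0x40079B (r,kernel):
  L0 @0x39[2] → 0x5B004  P=0,RW=0,US=1,PS=0
  → PAGE_NOT_PRESENT  (1 entries read)
#3 VA=0x3407B89 (r,kernel):
  L0 @0x39[26] → 0x40007  P=1,RW=1,US=1,PS=0
  L1 @0x40[7] → 0x43007  P=1,RW=1,US=1,PS=0
  ⇒ phys 0x43B89  [2 reads]

Access #1 PA: 0x3FBA4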